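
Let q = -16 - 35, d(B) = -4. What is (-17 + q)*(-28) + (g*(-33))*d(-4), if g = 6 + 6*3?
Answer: 5072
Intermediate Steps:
g = 24 (g = 6 + 18 = 24)
q = -51
(-17 + q)*(-28) + (g*(-33))*d(-4) = (-17 - 51)*(-28) + (24*(-33))*(-4) = -68*(-28) - 792*(-4) = 1904 + 3168 = 5072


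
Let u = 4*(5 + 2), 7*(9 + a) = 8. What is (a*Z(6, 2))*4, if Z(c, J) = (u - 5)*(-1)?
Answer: 5060/7 ≈ 722.86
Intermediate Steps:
a = -55/7 (a = -9 + (⅐)*8 = -9 + 8/7 = -55/7 ≈ -7.8571)
u = 28 (u = 4*7 = 28)
Z(c, J) = -23 (Z(c, J) = (28 - 5)*(-1) = 23*(-1) = -23)
(a*Z(6, 2))*4 = -55/7*(-23)*4 = (1265/7)*4 = 5060/7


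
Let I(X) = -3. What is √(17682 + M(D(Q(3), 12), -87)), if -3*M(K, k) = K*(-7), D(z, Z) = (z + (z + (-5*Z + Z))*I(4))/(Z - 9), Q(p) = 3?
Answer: 2*√40026/3 ≈ 133.38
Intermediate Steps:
D(z, Z) = (-2*z + 12*Z)/(-9 + Z) (D(z, Z) = (z + (z + (-5*Z + Z))*(-3))/(Z - 9) = (z + (z - 4*Z)*(-3))/(-9 + Z) = (z + (-3*z + 12*Z))/(-9 + Z) = (-2*z + 12*Z)/(-9 + Z))
M(K, k) = 7*K/3 (M(K, k) = -K*(-7)/3 = -(-7)*K/3 = 7*K/3)
√(17682 + M(D(Q(3), 12), -87)) = √(17682 + 7*(2*(-1*3 + 6*12)/(-9 + 12))/3) = √(17682 + 7*(2*(-3 + 72)/3)/3) = √(17682 + 7*(2*(⅓)*69)/3) = √(17682 + (7/3)*46) = √(17682 + 322/3) = √(53368/3) = 2*√40026/3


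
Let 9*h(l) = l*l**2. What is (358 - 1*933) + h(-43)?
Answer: -84682/9 ≈ -9409.1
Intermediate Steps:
h(l) = l**3/9 (h(l) = (l*l**2)/9 = l**3/9)
(358 - 1*933) + h(-43) = (358 - 1*933) + (1/9)*(-43)**3 = (358 - 933) + (1/9)*(-79507) = -575 - 79507/9 = -84682/9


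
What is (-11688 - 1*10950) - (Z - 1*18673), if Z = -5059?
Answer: 1094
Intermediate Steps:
(-11688 - 1*10950) - (Z - 1*18673) = (-11688 - 1*10950) - (-5059 - 1*18673) = (-11688 - 10950) - (-5059 - 18673) = -22638 - 1*(-23732) = -22638 + 23732 = 1094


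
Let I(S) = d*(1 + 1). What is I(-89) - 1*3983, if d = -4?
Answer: -3991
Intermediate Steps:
I(S) = -8 (I(S) = -4*(1 + 1) = -4*2 = -8)
I(-89) - 1*3983 = -8 - 1*3983 = -8 - 3983 = -3991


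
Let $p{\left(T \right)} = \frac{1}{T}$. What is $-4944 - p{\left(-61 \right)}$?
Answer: $- \frac{301583}{61} \approx -4944.0$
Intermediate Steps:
$-4944 - p{\left(-61 \right)} = -4944 - \frac{1}{-61} = -4944 - - \frac{1}{61} = -4944 + \frac{1}{61} = - \frac{301583}{61}$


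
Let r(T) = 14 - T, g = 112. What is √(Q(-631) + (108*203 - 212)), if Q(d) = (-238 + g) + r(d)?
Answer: √22231 ≈ 149.10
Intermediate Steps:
Q(d) = -112 - d (Q(d) = (-238 + 112) + (14 - d) = -126 + (14 - d) = -112 - d)
√(Q(-631) + (108*203 - 212)) = √((-112 - 1*(-631)) + (108*203 - 212)) = √((-112 + 631) + (21924 - 212)) = √(519 + 21712) = √22231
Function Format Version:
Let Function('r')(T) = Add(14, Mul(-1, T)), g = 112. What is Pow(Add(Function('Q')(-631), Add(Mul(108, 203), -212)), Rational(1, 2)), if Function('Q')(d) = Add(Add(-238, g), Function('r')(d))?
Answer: Pow(22231, Rational(1, 2)) ≈ 149.10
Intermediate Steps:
Function('Q')(d) = Add(-112, Mul(-1, d)) (Function('Q')(d) = Add(Add(-238, 112), Add(14, Mul(-1, d))) = Add(-126, Add(14, Mul(-1, d))) = Add(-112, Mul(-1, d)))
Pow(Add(Function('Q')(-631), Add(Mul(108, 203), -212)), Rational(1, 2)) = Pow(Add(Add(-112, Mul(-1, -631)), Add(Mul(108, 203), -212)), Rational(1, 2)) = Pow(Add(Add(-112, 631), Add(21924, -212)), Rational(1, 2)) = Pow(Add(519, 21712), Rational(1, 2)) = Pow(22231, Rational(1, 2))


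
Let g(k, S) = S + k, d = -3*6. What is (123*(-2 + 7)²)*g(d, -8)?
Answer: -79950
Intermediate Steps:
d = -18
(123*(-2 + 7)²)*g(d, -8) = (123*(-2 + 7)²)*(-8 - 18) = (123*5²)*(-26) = (123*25)*(-26) = 3075*(-26) = -79950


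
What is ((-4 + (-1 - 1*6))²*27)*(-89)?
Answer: -290763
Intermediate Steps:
((-4 + (-1 - 1*6))²*27)*(-89) = ((-4 + (-1 - 6))²*27)*(-89) = ((-4 - 7)²*27)*(-89) = ((-11)²*27)*(-89) = (121*27)*(-89) = 3267*(-89) = -290763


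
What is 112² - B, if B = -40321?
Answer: 52865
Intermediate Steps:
112² - B = 112² - 1*(-40321) = 12544 + 40321 = 52865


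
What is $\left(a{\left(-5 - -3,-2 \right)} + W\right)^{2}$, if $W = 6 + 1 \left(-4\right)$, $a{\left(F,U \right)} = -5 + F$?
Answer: $25$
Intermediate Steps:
$W = 2$ ($W = 6 - 4 = 2$)
$\left(a{\left(-5 - -3,-2 \right)} + W\right)^{2} = \left(\left(-5 - 2\right) + 2\right)^{2} = \left(-7 + 2\right)^{2} = \left(-5\right)^{2} = 25$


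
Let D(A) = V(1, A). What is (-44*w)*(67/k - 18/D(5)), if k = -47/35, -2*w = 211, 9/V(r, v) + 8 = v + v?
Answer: -11758186/47 ≈ -2.5017e+5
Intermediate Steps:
V(r, v) = 9/(-8 + 2*v) (V(r, v) = 9/(-8 + (v + v)) = 9/(-8 + 2*v))
D(A) = 9/(2*(-4 + A))
w = -211/2 (w = -1/2*211 = -211/2 ≈ -105.50)
k = -47/35 (k = -47*1/35 = -47/35 ≈ -1.3429)
(-44*w)*(67/k - 18/D(5)) = (-44*(-211/2))*(67/(-47/35) - 18/(9/(2*(-4 + 5)))) = 4642*(67*(-35/47) - 18/((9/2)/1)) = 4642*(-2345/47 - 18/((9/2)*1)) = 4642*(-2345/47 - 18/9/2) = 4642*(-2345/47 - 18*2/9) = 4642*(-2345/47 - 4) = 4642*(-2533/47) = -11758186/47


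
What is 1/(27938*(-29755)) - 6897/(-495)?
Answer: 34748138939/2493885570 ≈ 13.933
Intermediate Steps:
1/(27938*(-29755)) - 6897/(-495) = (1/27938)*(-1/29755) - 6897*(-1/495) = -1/831295190 + 209/15 = 34748138939/2493885570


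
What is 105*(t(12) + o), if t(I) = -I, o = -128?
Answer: -14700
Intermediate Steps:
105*(t(12) + o) = 105*(-1*12 - 128) = 105*(-12 - 128) = 105*(-140) = -14700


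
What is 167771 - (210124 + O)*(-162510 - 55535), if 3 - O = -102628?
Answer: 68194831746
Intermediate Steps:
O = 102631 (O = 3 - 1*(-102628) = 3 + 102628 = 102631)
167771 - (210124 + O)*(-162510 - 55535) = 167771 - (210124 + 102631)*(-162510 - 55535) = 167771 - 312755*(-218045) = 167771 - 1*(-68194663975) = 167771 + 68194663975 = 68194831746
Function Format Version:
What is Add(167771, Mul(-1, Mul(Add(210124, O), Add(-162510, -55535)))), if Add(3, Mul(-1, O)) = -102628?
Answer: 68194831746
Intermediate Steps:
O = 102631 (O = Add(3, Mul(-1, -102628)) = Add(3, 102628) = 102631)
Add(167771, Mul(-1, Mul(Add(210124, O), Add(-162510, -55535)))) = Add(167771, Mul(-1, Mul(Add(210124, 102631), Add(-162510, -55535)))) = Add(167771, Mul(-1, Mul(312755, -218045))) = Add(167771, Mul(-1, -68194663975)) = Add(167771, 68194663975) = 68194831746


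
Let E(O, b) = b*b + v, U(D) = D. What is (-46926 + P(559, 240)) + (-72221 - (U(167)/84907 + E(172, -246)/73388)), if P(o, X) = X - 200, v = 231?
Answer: -742179338681337/6231154916 ≈ -1.1911e+5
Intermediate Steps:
E(O, b) = 231 + b² (E(O, b) = b*b + 231 = b² + 231 = 231 + b²)
P(o, X) = -200 + X
(-46926 + P(559, 240)) + (-72221 - (U(167)/84907 + E(172, -246)/73388)) = (-46926 + (-200 + 240)) + (-72221 - (167/84907 + (231 + (-246)²)/73388)) = (-46926 + 40) + (-72221 - (167*(1/84907) + (231 + 60516)*(1/73388))) = -46886 + (-72221 - (167/84907 + 60747*(1/73388))) = -46886 + (-72221 - (167/84907 + 60747/73388)) = -46886 + (-72221 - 1*5170101325/6231154916) = -46886 + (-72221 - 5170101325/6231154916) = -46886 - 450025409289761/6231154916 = -742179338681337/6231154916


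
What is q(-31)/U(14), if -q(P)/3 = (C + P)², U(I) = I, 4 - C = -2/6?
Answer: -3200/21 ≈ -152.38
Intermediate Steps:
C = 13/3 (C = 4 - (-2)/6 = 4 - 1*(-⅓) = 4 + ⅓ = 13/3 ≈ 4.3333)
q(P) = -3*(13/3 + P)²
q(-31)/U(14) = -(13 + 3*(-31))²/3/14 = -(13 - 93)²/3*(1/14) = -⅓*(-80)²*(1/14) = -⅓*6400*(1/14) = -6400/3*1/14 = -3200/21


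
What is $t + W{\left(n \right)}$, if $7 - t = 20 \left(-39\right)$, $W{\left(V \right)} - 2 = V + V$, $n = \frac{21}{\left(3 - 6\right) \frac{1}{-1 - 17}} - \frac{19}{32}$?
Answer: $\frac{16637}{16} \approx 1039.8$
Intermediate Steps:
$n = \frac{4013}{32}$ ($n = \frac{21}{\left(-3\right) \frac{1}{-18}} - \frac{19}{32} = \frac{21}{\left(-3\right) \left(- \frac{1}{18}\right)} - \frac{19}{32} = 21 \frac{1}{\frac{1}{6}} - \frac{19}{32} = 21 \cdot 6 - \frac{19}{32} = 126 - \frac{19}{32} = \frac{4013}{32} \approx 125.41$)
$W{\left(V \right)} = 2 + 2 V$ ($W{\left(V \right)} = 2 + \left(V + V\right) = 2 + 2 V$)
$t = 787$ ($t = 7 - 20 \left(-39\right) = 7 - -780 = 7 + 780 = 787$)
$t + W{\left(n \right)} = 787 + \left(2 + 2 \cdot \frac{4013}{32}\right) = 787 + \left(2 + \frac{4013}{16}\right) = 787 + \frac{4045}{16} = \frac{16637}{16}$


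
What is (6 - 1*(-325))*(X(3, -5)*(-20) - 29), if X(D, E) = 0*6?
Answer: -9599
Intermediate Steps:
X(D, E) = 0
(6 - 1*(-325))*(X(3, -5)*(-20) - 29) = (6 - 1*(-325))*(0*(-20) - 29) = (6 + 325)*(0 - 29) = 331*(-29) = -9599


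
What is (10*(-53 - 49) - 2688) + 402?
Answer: -3306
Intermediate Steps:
(10*(-53 - 49) - 2688) + 402 = (10*(-102) - 2688) + 402 = (-1020 - 2688) + 402 = -3708 + 402 = -3306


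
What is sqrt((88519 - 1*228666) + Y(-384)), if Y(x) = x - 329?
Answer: 2*I*sqrt(35215) ≈ 375.31*I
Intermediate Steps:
Y(x) = -329 + x
sqrt((88519 - 1*228666) + Y(-384)) = sqrt((88519 - 1*228666) + (-329 - 384)) = sqrt((88519 - 228666) - 713) = sqrt(-140147 - 713) = sqrt(-140860) = 2*I*sqrt(35215)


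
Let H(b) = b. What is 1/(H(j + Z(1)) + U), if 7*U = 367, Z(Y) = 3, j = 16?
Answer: 7/500 ≈ 0.014000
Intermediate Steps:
U = 367/7 (U = (⅐)*367 = 367/7 ≈ 52.429)
1/(H(j + Z(1)) + U) = 1/((16 + 3) + 367/7) = 1/(19 + 367/7) = 1/(500/7) = 7/500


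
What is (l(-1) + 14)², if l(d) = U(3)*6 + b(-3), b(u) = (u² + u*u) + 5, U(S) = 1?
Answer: 1849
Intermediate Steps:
b(u) = 5 + 2*u² (b(u) = (u² + u²) + 5 = 2*u² + 5 = 5 + 2*u²)
l(d) = 29 (l(d) = 1*6 + (5 + 2*(-3)²) = 6 + (5 + 2*9) = 6 + (5 + 18) = 6 + 23 = 29)
(l(-1) + 14)² = (29 + 14)² = 43² = 1849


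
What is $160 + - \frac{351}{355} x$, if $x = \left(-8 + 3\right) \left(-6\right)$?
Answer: $\frac{9254}{71} \approx 130.34$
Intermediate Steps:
$x = 30$ ($x = \left(-5\right) \left(-6\right) = 30$)
$160 + - \frac{351}{355} x = 160 + - \frac{351}{355} \cdot 30 = 160 + \left(-351\right) \frac{1}{355} \cdot 30 = 160 - \frac{2106}{71} = \frac{9254}{71}$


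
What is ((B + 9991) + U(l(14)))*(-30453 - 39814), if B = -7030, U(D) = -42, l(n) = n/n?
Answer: -205109373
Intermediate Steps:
l(n) = 1
((B + 9991) + U(l(14)))*(-30453 - 39814) = ((-7030 + 9991) - 42)*(-30453 - 39814) = (2961 - 42)*(-70267) = 2919*(-70267) = -205109373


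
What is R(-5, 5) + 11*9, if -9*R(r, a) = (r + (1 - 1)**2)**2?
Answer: 866/9 ≈ 96.222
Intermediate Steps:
R(r, a) = -r**2/9 (R(r, a) = -(r + (1 - 1)**2)**2/9 = -(r + 0**2)**2/9 = -(r + 0)**2/9 = -r**2/9)
R(-5, 5) + 11*9 = -1/9*(-5)**2 + 11*9 = -1/9*25 + 99 = -25/9 + 99 = 866/9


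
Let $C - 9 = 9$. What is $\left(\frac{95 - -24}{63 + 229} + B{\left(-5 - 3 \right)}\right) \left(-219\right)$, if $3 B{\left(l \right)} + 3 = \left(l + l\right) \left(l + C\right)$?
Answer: $\frac{47239}{4} \approx 11810.0$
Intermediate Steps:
$C = 18$ ($C = 9 + 9 = 18$)
$B{\left(l \right)} = -1 + \frac{2 l \left(18 + l\right)}{3}$ ($B{\left(l \right)} = -1 + \frac{\left(l + l\right) \left(l + 18\right)}{3} = -1 + \frac{2 l \left(18 + l\right)}{3}$)
$\left(\frac{95 - -24}{63 + 229} + B{\left(-5 - 3 \right)}\right) \left(-219\right) = \left(\frac{95 - -24}{63 + 229} + \left(-1 + 12 \left(-5 - 3\right) + \frac{2 \left(-5 - 3\right)^{2}}{3}\right)\right) \left(-219\right) = \left(\frac{95 + \left(-78 + 102\right)}{292} + \left(-1 + 12 \left(-8\right) + \frac{2 \left(-8\right)^{2}}{3}\right)\right) \left(-219\right) = \left(\left(95 + 24\right) \frac{1}{292} - \frac{163}{3}\right) \left(-219\right) = \left(119 \cdot \frac{1}{292} - \frac{163}{3}\right) \left(-219\right) = \left(\frac{119}{292} - \frac{163}{3}\right) \left(-219\right) = \left(- \frac{47239}{876}\right) \left(-219\right) = \frac{47239}{4}$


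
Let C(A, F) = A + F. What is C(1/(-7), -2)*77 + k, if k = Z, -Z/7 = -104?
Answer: 563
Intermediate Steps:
Z = 728 (Z = -7*(-104) = 728)
k = 728
C(1/(-7), -2)*77 + k = (1/(-7) - 2)*77 + 728 = (-⅐ - 2)*77 + 728 = -15/7*77 + 728 = -165 + 728 = 563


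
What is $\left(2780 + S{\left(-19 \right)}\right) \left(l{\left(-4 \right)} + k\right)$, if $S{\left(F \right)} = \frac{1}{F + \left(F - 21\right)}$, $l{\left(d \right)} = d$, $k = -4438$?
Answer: $- \frac{728572398}{59} \approx -1.2349 \cdot 10^{7}$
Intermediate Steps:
$S{\left(F \right)} = \frac{1}{-21 + 2 F}$ ($S{\left(F \right)} = \frac{1}{F + \left(F - 21\right)} = \frac{1}{F + \left(-21 + F\right)} = \frac{1}{-21 + 2 F}$)
$\left(2780 + S{\left(-19 \right)}\right) \left(l{\left(-4 \right)} + k\right) = \left(2780 + \frac{1}{-21 + 2 \left(-19\right)}\right) \left(-4 - 4438\right) = \left(2780 + \frac{1}{-21 - 38}\right) \left(-4442\right) = \left(2780 + \frac{1}{-59}\right) \left(-4442\right) = \left(2780 - \frac{1}{59}\right) \left(-4442\right) = \frac{164019}{59} \left(-4442\right) = - \frac{728572398}{59}$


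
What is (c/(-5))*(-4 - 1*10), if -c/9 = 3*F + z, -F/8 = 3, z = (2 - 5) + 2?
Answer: 9198/5 ≈ 1839.6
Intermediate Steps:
z = -1 (z = -3 + 2 = -1)
F = -24 (F = -8*3 = -24)
c = 657 (c = -9*(3*(-24) - 1) = -9*(-72 - 1) = -9*(-73) = 657)
(c/(-5))*(-4 - 1*10) = (657/(-5))*(-4 - 1*10) = (-1/5*657)*(-4 - 10) = -657/5*(-14) = 9198/5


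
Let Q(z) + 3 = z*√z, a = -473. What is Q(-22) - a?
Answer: 470 - 22*I*√22 ≈ 470.0 - 103.19*I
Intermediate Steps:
Q(z) = -3 + z^(3/2) (Q(z) = -3 + z*√z = -3 + z^(3/2))
Q(-22) - a = (-3 + (-22)^(3/2)) - 1*(-473) = (-3 - 22*I*√22) + 473 = 470 - 22*I*√22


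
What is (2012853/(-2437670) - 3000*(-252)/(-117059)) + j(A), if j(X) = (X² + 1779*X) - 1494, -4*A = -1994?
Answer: 647080937952265481/570702425060 ≈ 1.1338e+6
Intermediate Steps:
A = 997/2 (A = -¼*(-1994) = 997/2 ≈ 498.50)
j(X) = -1494 + X² + 1779*X
(2012853/(-2437670) - 3000*(-252)/(-117059)) + j(A) = (2012853/(-2437670) - 3000*(-252)/(-117059)) + (-1494 + (997/2)² + 1779*(997/2)) = (2012853*(-1/2437670) + 756000*(-1/117059)) + (-1494 + 994009/4 + 1773663/2) = (-2012853/2437670 - 756000/117059) + 4535359/4 = -2078501079327/285351212530 + 4535359/4 = 647080937952265481/570702425060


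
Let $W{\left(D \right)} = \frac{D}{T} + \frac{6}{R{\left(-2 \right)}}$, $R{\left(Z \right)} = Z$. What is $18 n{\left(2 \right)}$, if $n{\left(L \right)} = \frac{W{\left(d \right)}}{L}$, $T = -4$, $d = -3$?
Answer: $- \frac{81}{4} \approx -20.25$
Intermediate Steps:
$W{\left(D \right)} = -3 - \frac{D}{4}$ ($W{\left(D \right)} = \frac{D}{-4} + \frac{6}{-2} = D \left(- \frac{1}{4}\right) + 6 \left(- \frac{1}{2}\right) = - \frac{D}{4} - 3 = -3 - \frac{D}{4}$)
$n{\left(L \right)} = - \frac{9}{4 L}$ ($n{\left(L \right)} = \frac{-3 - - \frac{3}{4}}{L} = \frac{-3 + \frac{3}{4}}{L} = - \frac{9}{4 L}$)
$18 n{\left(2 \right)} = 18 \left(- \frac{9}{4 \cdot 2}\right) = 18 \left(\left(- \frac{9}{4}\right) \frac{1}{2}\right) = 18 \left(- \frac{9}{8}\right) = - \frac{81}{4}$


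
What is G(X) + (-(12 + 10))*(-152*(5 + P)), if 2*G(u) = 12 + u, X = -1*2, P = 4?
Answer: 30101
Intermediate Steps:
X = -2
G(u) = 6 + u/2 (G(u) = (12 + u)/2 = 6 + u/2)
G(X) + (-(12 + 10))*(-152*(5 + P)) = (6 + (½)*(-2)) + (-(12 + 10))*(-152*(5 + 4)) = (6 - 1) + (-1*22)*(-152*9) = 5 - (-836)*36 = 5 - 22*(-1368) = 5 + 30096 = 30101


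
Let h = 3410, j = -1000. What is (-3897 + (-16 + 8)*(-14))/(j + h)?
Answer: -757/482 ≈ -1.5705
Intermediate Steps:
(-3897 + (-16 + 8)*(-14))/(j + h) = (-3897 + (-16 + 8)*(-14))/(-1000 + 3410) = (-3897 - 8*(-14))/2410 = (-3897 + 112)*(1/2410) = -3785*1/2410 = -757/482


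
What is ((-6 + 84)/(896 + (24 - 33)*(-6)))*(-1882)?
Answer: -73398/475 ≈ -154.52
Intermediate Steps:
((-6 + 84)/(896 + (24 - 33)*(-6)))*(-1882) = (78/(896 - 9*(-6)))*(-1882) = (78/(896 + 54))*(-1882) = (78/950)*(-1882) = (78*(1/950))*(-1882) = (39/475)*(-1882) = -73398/475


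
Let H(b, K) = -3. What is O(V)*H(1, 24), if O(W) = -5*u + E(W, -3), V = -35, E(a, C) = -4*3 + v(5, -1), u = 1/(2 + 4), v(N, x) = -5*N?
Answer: 227/2 ≈ 113.50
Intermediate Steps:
u = 1/6 ≈ 0.16667
E(a, C) = -37 (E(a, C) = -4*3 - 5*5 = -12 - 25 = -37)
O(W) = -227/6 (O(W) = -5*1/6 - 37 = -5/6 - 37 = -227/6)
O(V)*H(1, 24) = -227/6*(-3) = 227/2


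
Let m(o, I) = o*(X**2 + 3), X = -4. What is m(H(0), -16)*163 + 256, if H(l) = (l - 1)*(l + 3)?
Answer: -9035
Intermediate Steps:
H(l) = (-1 + l)*(3 + l)
m(o, I) = 19*o (m(o, I) = o*((-4)**2 + 3) = o*(16 + 3) = o*19 = 19*o)
m(H(0), -16)*163 + 256 = (19*(-3 + 0**2 + 2*0))*163 + 256 = (19*(-3 + 0 + 0))*163 + 256 = (19*(-3))*163 + 256 = -57*163 + 256 = -9291 + 256 = -9035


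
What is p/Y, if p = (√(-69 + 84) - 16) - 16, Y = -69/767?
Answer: 24544/69 - 767*√15/69 ≈ 312.66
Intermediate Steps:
Y = -69/767 (Y = -69*1/767 = -69/767 ≈ -0.089961)
p = -32 + √15 (p = (√15 - 16) - 16 = (-16 + √15) - 16 = -32 + √15 ≈ -28.127)
p/Y = (-32 + √15)/(-69/767) = (-32 + √15)*(-767/69) = 24544/69 - 767*√15/69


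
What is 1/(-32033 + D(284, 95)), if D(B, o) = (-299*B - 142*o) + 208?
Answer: -1/130231 ≈ -7.6787e-6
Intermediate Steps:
D(B, o) = 208 - 299*B - 142*o
1/(-32033 + D(284, 95)) = 1/(-32033 + (208 - 299*284 - 142*95)) = 1/(-32033 + (208 - 84916 - 13490)) = 1/(-32033 - 98198) = 1/(-130231) = -1/130231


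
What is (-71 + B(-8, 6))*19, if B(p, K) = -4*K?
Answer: -1805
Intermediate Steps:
(-71 + B(-8, 6))*19 = (-71 - 4*6)*19 = (-71 - 24)*19 = -95*19 = -1805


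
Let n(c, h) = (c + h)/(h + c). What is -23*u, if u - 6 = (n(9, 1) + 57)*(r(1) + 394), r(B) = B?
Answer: -527068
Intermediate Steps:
n(c, h) = 1 (n(c, h) = (c + h)/(c + h) = 1)
u = 22916 (u = 6 + (1 + 57)*(1 + 394) = 6 + 58*395 = 6 + 22910 = 22916)
-23*u = -23*22916 = -527068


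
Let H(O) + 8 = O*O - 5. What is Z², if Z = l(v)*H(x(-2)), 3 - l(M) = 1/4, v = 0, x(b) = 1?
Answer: 1089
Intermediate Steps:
H(O) = -13 + O² (H(O) = -8 + (O*O - 5) = -8 + (O² - 5) = -8 + (-5 + O²) = -13 + O²)
l(M) = 11/4 (l(M) = 3 - 1/4 = 3 - 1*¼ = 3 - ¼ = 11/4)
Z = -33 (Z = 11*(-13 + 1²)/4 = 11*(-13 + 1)/4 = (11/4)*(-12) = -33)
Z² = (-33)² = 1089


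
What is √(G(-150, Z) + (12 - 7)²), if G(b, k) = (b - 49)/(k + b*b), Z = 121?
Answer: 57*√3936054/22621 ≈ 4.9991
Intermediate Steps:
G(b, k) = (-49 + b)/(k + b²)
√(G(-150, Z) + (12 - 7)²) = √((-49 - 150)/(121 + (-150)²) + (12 - 7)²) = √(-199/(121 + 22500) + 5²) = √(-199/22621 + 25) = √(565326/22621) = 57*√3936054/22621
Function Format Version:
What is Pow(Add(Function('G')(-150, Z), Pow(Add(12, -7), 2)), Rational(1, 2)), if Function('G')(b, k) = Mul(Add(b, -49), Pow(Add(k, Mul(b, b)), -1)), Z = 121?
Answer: Mul(Rational(57, 22621), Pow(3936054, Rational(1, 2))) ≈ 4.9991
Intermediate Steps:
Function('G')(b, k) = Mul(Pow(Add(k, Pow(b, 2)), -1), Add(-49, b)) (Function('G')(b, k) = Mul(Add(-49, b), Pow(Add(k, Pow(b, 2)), -1)) = Mul(Pow(Add(k, Pow(b, 2)), -1), Add(-49, b)))
Pow(Add(Function('G')(-150, Z), Pow(Add(12, -7), 2)), Rational(1, 2)) = Pow(Add(Mul(Pow(Add(121, Pow(-150, 2)), -1), Add(-49, -150)), Pow(Add(12, -7), 2)), Rational(1, 2)) = Pow(Add(Mul(Pow(Add(121, 22500), -1), -199), Pow(5, 2)), Rational(1, 2)) = Pow(Add(Mul(Pow(22621, -1), -199), 25), Rational(1, 2)) = Pow(Add(Mul(Rational(1, 22621), -199), 25), Rational(1, 2)) = Pow(Add(Rational(-199, 22621), 25), Rational(1, 2)) = Pow(Rational(565326, 22621), Rational(1, 2)) = Mul(Rational(57, 22621), Pow(3936054, Rational(1, 2)))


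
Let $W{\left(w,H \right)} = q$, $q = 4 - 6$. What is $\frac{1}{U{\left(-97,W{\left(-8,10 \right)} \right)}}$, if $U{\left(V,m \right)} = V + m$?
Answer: $- \frac{1}{99} \approx -0.010101$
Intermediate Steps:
$q = -2$ ($q = 4 - 6 = -2$)
$W{\left(w,H \right)} = -2$
$\frac{1}{U{\left(-97,W{\left(-8,10 \right)} \right)}} = \frac{1}{-97 - 2} = \frac{1}{-99} = - \frac{1}{99}$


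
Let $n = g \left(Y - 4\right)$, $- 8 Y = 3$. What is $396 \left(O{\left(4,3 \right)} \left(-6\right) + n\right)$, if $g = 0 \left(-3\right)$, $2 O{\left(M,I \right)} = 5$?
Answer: $-5940$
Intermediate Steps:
$O{\left(M,I \right)} = \frac{5}{2}$ ($O{\left(M,I \right)} = \frac{1}{2} \cdot 5 = \frac{5}{2}$)
$Y = - \frac{3}{8}$ ($Y = \left(- \frac{1}{8}\right) 3 = - \frac{3}{8} \approx -0.375$)
$g = 0$
$n = 0$ ($n = 0 \left(- \frac{3}{8} - 4\right) = 0 \left(- \frac{35}{8}\right) = 0$)
$396 \left(O{\left(4,3 \right)} \left(-6\right) + n\right) = 396 \left(\frac{5}{2} \left(-6\right) + 0\right) = 396 \left(-15 + 0\right) = 396 \left(-15\right) = -5940$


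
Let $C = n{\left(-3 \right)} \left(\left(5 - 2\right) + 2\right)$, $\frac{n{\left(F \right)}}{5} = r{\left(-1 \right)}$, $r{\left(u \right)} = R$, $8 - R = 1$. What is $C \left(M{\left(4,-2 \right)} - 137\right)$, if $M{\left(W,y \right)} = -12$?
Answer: $-26075$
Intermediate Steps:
$R = 7$ ($R = 8 - 1 = 7$)
$r{\left(u \right)} = 7$
$n{\left(F \right)} = 35$ ($n{\left(F \right)} = 5 \cdot 7 = 35$)
$C = 175$ ($C = 35 \left(\left(5 - 2\right) + 2\right) = 35 \left(3 + 2\right) = 35 \cdot 5 = 175$)
$C \left(M{\left(4,-2 \right)} - 137\right) = 175 \left(-12 - 137\right) = 175 \left(-149\right) = -26075$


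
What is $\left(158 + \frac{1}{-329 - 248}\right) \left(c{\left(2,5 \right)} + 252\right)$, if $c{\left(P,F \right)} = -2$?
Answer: $\frac{22791250}{577} \approx 39500.0$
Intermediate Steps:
$\left(158 + \frac{1}{-329 - 248}\right) \left(c{\left(2,5 \right)} + 252\right) = \left(158 + \frac{1}{-329 - 248}\right) \left(-2 + 252\right) = \left(158 + \frac{1}{-329 - 248}\right) 250 = \left(158 + \frac{1}{-577}\right) 250 = \left(158 - \frac{1}{577}\right) 250 = \frac{91165}{577} \cdot 250 = \frac{22791250}{577}$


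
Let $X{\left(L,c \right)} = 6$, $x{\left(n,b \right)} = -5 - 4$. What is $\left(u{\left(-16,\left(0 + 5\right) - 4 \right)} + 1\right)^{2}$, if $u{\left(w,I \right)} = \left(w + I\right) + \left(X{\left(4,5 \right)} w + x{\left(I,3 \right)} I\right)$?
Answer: $14161$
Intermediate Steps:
$x{\left(n,b \right)} = -9$ ($x{\left(n,b \right)} = -5 - 4 = -9$)
$u{\left(w,I \right)} = - 8 I + 7 w$ ($u{\left(w,I \right)} = \left(w + I\right) - \left(- 6 w + 9 I\right) = \left(I + w\right) - \left(- 6 w + 9 I\right) = - 8 I + 7 w$)
$\left(u{\left(-16,\left(0 + 5\right) - 4 \right)} + 1\right)^{2} = \left(\left(- 8 \left(\left(0 + 5\right) - 4\right) + 7 \left(-16\right)\right) + 1\right)^{2} = \left(\left(- 8 \left(5 - 4\right) - 112\right) + 1\right)^{2} = \left(\left(\left(-8\right) 1 - 112\right) + 1\right)^{2} = \left(\left(-8 - 112\right) + 1\right)^{2} = \left(-120 + 1\right)^{2} = \left(-119\right)^{2} = 14161$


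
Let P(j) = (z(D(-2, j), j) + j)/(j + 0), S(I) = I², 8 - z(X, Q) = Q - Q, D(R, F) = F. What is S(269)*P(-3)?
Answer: -361805/3 ≈ -1.2060e+5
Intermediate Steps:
z(X, Q) = 8 (z(X, Q) = 8 - (Q - Q) = 8 - 1*0 = 8 + 0 = 8)
P(j) = (8 + j)/j (P(j) = (8 + j)/(j + 0) = (8 + j)/j)
S(269)*P(-3) = 269²*((8 - 3)/(-3)) = 72361*(-⅓*5) = 72361*(-5/3) = -361805/3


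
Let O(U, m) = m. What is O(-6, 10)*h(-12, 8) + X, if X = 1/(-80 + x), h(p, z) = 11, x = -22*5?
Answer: 20899/190 ≈ 109.99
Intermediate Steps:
x = -110
X = -1/190 (X = 1/(-80 - 110) = 1/(-190) = -1/190 ≈ -0.0052632)
O(-6, 10)*h(-12, 8) + X = 10*11 - 1/190 = 110 - 1/190 = 20899/190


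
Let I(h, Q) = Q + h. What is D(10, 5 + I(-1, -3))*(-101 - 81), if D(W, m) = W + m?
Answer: -2002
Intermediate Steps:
D(10, 5 + I(-1, -3))*(-101 - 81) = (10 + (5 + (-3 - 1)))*(-101 - 81) = (10 + (5 - 4))*(-182) = (10 + 1)*(-182) = 11*(-182) = -2002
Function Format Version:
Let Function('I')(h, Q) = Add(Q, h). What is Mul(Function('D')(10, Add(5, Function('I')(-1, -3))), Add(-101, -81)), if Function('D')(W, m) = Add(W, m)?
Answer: -2002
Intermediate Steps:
Mul(Function('D')(10, Add(5, Function('I')(-1, -3))), Add(-101, -81)) = Mul(Add(10, Add(5, Add(-3, -1))), Add(-101, -81)) = Mul(Add(10, Add(5, -4)), -182) = Mul(Add(10, 1), -182) = Mul(11, -182) = -2002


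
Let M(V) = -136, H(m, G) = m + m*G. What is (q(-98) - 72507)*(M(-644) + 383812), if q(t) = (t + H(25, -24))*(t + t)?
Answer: 22790738076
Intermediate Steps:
H(m, G) = m + G*m
q(t) = 2*t*(-575 + t) (q(t) = (t + 25*(1 - 24))*(t + t) = (t + 25*(-23))*(2*t) = (t - 575)*(2*t) = (-575 + t)*(2*t) = 2*t*(-575 + t))
(q(-98) - 72507)*(M(-644) + 383812) = (2*(-98)*(-575 - 98) - 72507)*(-136 + 383812) = (2*(-98)*(-673) - 72507)*383676 = (131908 - 72507)*383676 = 59401*383676 = 22790738076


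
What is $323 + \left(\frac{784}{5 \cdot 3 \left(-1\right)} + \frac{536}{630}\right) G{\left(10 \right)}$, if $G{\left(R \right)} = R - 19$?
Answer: $\frac{27501}{35} \approx 785.74$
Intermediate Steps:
$G{\left(R \right)} = -19 + R$ ($G{\left(R \right)} = R - 19 = -19 + R$)
$323 + \left(\frac{784}{5 \cdot 3 \left(-1\right)} + \frac{536}{630}\right) G{\left(10 \right)} = 323 + \left(\frac{784}{5 \cdot 3 \left(-1\right)} + \frac{536}{630}\right) \left(-19 + 10\right) = 323 + \left(\frac{784}{15 \left(-1\right)} + 536 \cdot \frac{1}{630}\right) \left(-9\right) = 323 + \left(\frac{784}{-15} + \frac{268}{315}\right) \left(-9\right) = 323 + \left(784 \left(- \frac{1}{15}\right) + \frac{268}{315}\right) \left(-9\right) = 323 + \left(- \frac{784}{15} + \frac{268}{315}\right) \left(-9\right) = 323 - - \frac{16196}{35} = 323 + \frac{16196}{35} = \frac{27501}{35}$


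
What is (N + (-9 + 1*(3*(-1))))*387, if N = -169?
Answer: -70047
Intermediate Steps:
(N + (-9 + 1*(3*(-1))))*387 = (-169 + (-9 + 1*(3*(-1))))*387 = (-169 + (-9 + 1*(-3)))*387 = (-169 + (-9 - 3))*387 = (-169 - 12)*387 = -181*387 = -70047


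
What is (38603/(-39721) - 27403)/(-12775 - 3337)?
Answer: 544256583/319992376 ≈ 1.7008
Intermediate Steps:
(38603/(-39721) - 27403)/(-12775 - 3337) = (38603*(-1/39721) - 27403)/(-16112) = (-38603/39721 - 27403)*(-1/16112) = -1088513166/39721*(-1/16112) = 544256583/319992376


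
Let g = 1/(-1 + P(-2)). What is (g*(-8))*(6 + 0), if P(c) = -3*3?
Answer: 24/5 ≈ 4.8000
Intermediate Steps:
P(c) = -9
g = -1/10 (g = 1/(-1 - 9) = 1/(-10) = -1/10 ≈ -0.10000)
(g*(-8))*(6 + 0) = (-1/10*(-8))*(6 + 0) = (4/5)*6 = 24/5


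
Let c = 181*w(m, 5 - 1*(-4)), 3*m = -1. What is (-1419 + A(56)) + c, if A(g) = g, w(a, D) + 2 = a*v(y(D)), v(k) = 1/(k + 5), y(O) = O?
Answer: -72631/42 ≈ -1729.3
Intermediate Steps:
m = -⅓ (m = (⅓)*(-1) = -⅓ ≈ -0.33333)
v(k) = 1/(5 + k)
w(a, D) = -2 + a/(5 + D)
c = -15385/42 (c = 181*((-10 - ⅓ - 2*(5 - 1*(-4)))/(5 + (5 - 1*(-4)))) = 181*((-10 - ⅓ - 2*(5 + 4))/(5 + (5 + 4))) = 181*((-10 - ⅓ - 2*9)/(5 + 9)) = 181*((-10 - ⅓ - 18)/14) = 181*((1/14)*(-85/3)) = 181*(-85/42) = -15385/42 ≈ -366.31)
(-1419 + A(56)) + c = (-1419 + 56) - 15385/42 = -1363 - 15385/42 = -72631/42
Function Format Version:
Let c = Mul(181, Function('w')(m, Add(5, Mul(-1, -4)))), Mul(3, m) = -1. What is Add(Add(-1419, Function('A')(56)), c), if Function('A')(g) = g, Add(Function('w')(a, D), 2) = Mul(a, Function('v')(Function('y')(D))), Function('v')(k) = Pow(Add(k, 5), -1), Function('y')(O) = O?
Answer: Rational(-72631, 42) ≈ -1729.3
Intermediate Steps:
m = Rational(-1, 3) (m = Mul(Rational(1, 3), -1) = Rational(-1, 3) ≈ -0.33333)
Function('v')(k) = Pow(Add(5, k), -1)
Function('w')(a, D) = Add(-2, Mul(a, Pow(Add(5, D), -1)))
c = Rational(-15385, 42) (c = Mul(181, Mul(Pow(Add(5, Add(5, Mul(-1, -4))), -1), Add(-10, Rational(-1, 3), Mul(-2, Add(5, Mul(-1, -4)))))) = Mul(181, Mul(Pow(Add(5, Add(5, 4)), -1), Add(-10, Rational(-1, 3), Mul(-2, Add(5, 4))))) = Mul(181, Mul(Pow(Add(5, 9), -1), Add(-10, Rational(-1, 3), Mul(-2, 9)))) = Mul(181, Mul(Pow(14, -1), Add(-10, Rational(-1, 3), -18))) = Mul(181, Mul(Rational(1, 14), Rational(-85, 3))) = Mul(181, Rational(-85, 42)) = Rational(-15385, 42) ≈ -366.31)
Add(Add(-1419, Function('A')(56)), c) = Add(Add(-1419, 56), Rational(-15385, 42)) = Add(-1363, Rational(-15385, 42)) = Rational(-72631, 42)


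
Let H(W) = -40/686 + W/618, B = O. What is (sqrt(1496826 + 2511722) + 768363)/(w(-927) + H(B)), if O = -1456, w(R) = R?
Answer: -81436489281/98505833 - 211974*sqrt(1002137)/98505833 ≈ -828.87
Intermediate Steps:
B = -1456
H(W) = -20/343 + W/618 (H(W) = -40*1/686 + W*(1/618) = -20/343 + W/618)
(sqrt(1496826 + 2511722) + 768363)/(w(-927) + H(B)) = (sqrt(1496826 + 2511722) + 768363)/(-927 + (-20/343 + (1/618)*(-1456))) = (sqrt(4008548) + 768363)/(-927 + (-20/343 - 728/309)) = (2*sqrt(1002137) + 768363)/(-927 - 255884/105987) = (768363 + 2*sqrt(1002137))/(-98505833/105987) = (768363 + 2*sqrt(1002137))*(-105987/98505833) = -81436489281/98505833 - 211974*sqrt(1002137)/98505833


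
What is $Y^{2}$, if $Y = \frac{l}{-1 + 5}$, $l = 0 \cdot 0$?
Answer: $0$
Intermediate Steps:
$l = 0$
$Y = 0$ ($Y = \frac{0}{-1 + 5} = \frac{0}{4} = 0 \cdot \frac{1}{4} = 0$)
$Y^{2} = 0^{2} = 0$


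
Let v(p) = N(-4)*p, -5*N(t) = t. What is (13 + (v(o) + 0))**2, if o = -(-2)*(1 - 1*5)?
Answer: 1089/25 ≈ 43.560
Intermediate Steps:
N(t) = -t/5
o = -8 (o = -(-2)*(1 - 5) = -(-2)*(-4) = -1*8 = -8)
v(p) = 4*p/5 (v(p) = (-1/5*(-4))*p = 4*p/5)
(13 + (v(o) + 0))**2 = (13 + ((4/5)*(-8) + 0))**2 = (13 + (-32/5 + 0))**2 = (13 - 32/5)**2 = (33/5)**2 = 1089/25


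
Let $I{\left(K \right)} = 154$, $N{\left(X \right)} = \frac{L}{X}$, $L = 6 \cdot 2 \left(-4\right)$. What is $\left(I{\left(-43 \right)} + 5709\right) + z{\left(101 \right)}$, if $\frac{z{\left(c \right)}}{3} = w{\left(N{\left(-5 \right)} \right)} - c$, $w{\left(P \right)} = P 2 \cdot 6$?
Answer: $\frac{29528}{5} \approx 5905.6$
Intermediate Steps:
$L = -48$ ($L = 12 \left(-4\right) = -48$)
$N{\left(X \right)} = - \frac{48}{X}$
$w{\left(P \right)} = 12 P$ ($w{\left(P \right)} = 2 P 6 = 12 P$)
$z{\left(c \right)} = \frac{1728}{5} - 3 c$ ($z{\left(c \right)} = 3 \left(12 \left(- \frac{48}{-5}\right) - c\right) = 3 \left(12 \left(\left(-48\right) \left(- \frac{1}{5}\right)\right) - c\right) = 3 \left(12 \cdot \frac{48}{5} - c\right) = 3 \left(\frac{576}{5} - c\right) = \frac{1728}{5} - 3 c$)
$\left(I{\left(-43 \right)} + 5709\right) + z{\left(101 \right)} = \left(154 + 5709\right) + \left(\frac{1728}{5} - 303\right) = 5863 + \left(\frac{1728}{5} - 303\right) = 5863 + \frac{213}{5} = \frac{29528}{5}$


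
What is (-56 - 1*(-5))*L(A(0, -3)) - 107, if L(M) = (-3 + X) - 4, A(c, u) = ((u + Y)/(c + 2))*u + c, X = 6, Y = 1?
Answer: -56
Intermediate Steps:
A(c, u) = c + u*(1 + u)/(2 + c) (A(c, u) = ((u + 1)/(c + 2))*u + c = ((1 + u)/(2 + c))*u + c = u*(1 + u)/(2 + c) + c = c + u*(1 + u)/(2 + c))
L(M) = -1 (L(M) = (-3 + 6) - 4 = 3 - 4 = -1)
(-56 - 1*(-5))*L(A(0, -3)) - 107 = (-56 - 1*(-5))*(-1) - 107 = (-56 + 5)*(-1) - 107 = -51*(-1) - 107 = 51 - 107 = -56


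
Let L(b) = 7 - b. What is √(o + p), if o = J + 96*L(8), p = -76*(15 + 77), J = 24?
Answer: 2*I*√1766 ≈ 84.048*I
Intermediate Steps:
p = -6992 (p = -76*92 = -6992)
o = -72 (o = 24 + 96*(7 - 1*8) = 24 + 96*(7 - 8) = 24 + 96*(-1) = 24 - 96 = -72)
√(o + p) = √(-72 - 6992) = √(-7064) = 2*I*√1766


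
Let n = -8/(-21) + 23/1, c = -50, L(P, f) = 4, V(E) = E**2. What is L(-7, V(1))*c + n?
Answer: -3709/21 ≈ -176.62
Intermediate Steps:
n = 491/21 (n = -8*(-1/21) + 23*1 = 8/21 + 23 = 491/21 ≈ 23.381)
L(-7, V(1))*c + n = 4*(-50) + 491/21 = -200 + 491/21 = -3709/21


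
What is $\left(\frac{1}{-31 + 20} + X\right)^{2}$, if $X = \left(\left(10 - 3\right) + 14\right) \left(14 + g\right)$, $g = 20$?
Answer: $\frac{61669609}{121} \approx 5.0967 \cdot 10^{5}$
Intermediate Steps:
$X = 714$ ($X = \left(\left(10 - 3\right) + 14\right) \left(14 + 20\right) = \left(\left(10 - 3\right) + 14\right) 34 = \left(7 + 14\right) 34 = 21 \cdot 34 = 714$)
$\left(\frac{1}{-31 + 20} + X\right)^{2} = \left(\frac{1}{-31 + 20} + 714\right)^{2} = \left(\frac{1}{-11} + 714\right)^{2} = \left(- \frac{1}{11} + 714\right)^{2} = \left(\frac{7853}{11}\right)^{2} = \frac{61669609}{121}$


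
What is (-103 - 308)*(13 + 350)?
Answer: -149193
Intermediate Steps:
(-103 - 308)*(13 + 350) = -411*363 = -149193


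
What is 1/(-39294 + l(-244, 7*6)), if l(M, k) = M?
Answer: -1/39538 ≈ -2.5292e-5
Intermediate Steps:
1/(-39294 + l(-244, 7*6)) = 1/(-39294 - 244) = 1/(-39538) = -1/39538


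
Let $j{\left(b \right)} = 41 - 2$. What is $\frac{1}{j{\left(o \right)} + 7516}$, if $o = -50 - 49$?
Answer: $\frac{1}{7555} \approx 0.00013236$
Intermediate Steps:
$o = -99$
$j{\left(b \right)} = 39$
$\frac{1}{j{\left(o \right)} + 7516} = \frac{1}{39 + 7516} = \frac{1}{7555}$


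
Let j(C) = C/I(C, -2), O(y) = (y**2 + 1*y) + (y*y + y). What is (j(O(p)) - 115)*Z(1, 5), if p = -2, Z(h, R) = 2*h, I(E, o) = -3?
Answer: -698/3 ≈ -232.67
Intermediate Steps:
O(y) = 2*y + 2*y**2 (O(y) = (y**2 + y) + (y**2 + y) = (y + y**2) + (y + y**2) = 2*y + 2*y**2)
j(C) = -C/3 (j(C) = C/(-3) = C*(-1/3) = -C/3)
(j(O(p)) - 115)*Z(1, 5) = (-2*(-2)*(1 - 2)/3 - 115)*(2*1) = (-2*(-2)*(-1)/3 - 115)*2 = (-1/3*4 - 115)*2 = (-4/3 - 115)*2 = -349/3*2 = -698/3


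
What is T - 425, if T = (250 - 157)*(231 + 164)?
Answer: 36310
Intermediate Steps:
T = 36735 (T = 93*395 = 36735)
T - 425 = 36735 - 425 = 36310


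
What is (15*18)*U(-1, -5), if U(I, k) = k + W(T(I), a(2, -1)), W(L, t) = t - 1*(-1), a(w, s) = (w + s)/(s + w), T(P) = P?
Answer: -810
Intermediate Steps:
a(w, s) = 1 (a(w, s) = (s + w)/(s + w) = 1)
W(L, t) = 1 + t (W(L, t) = t + 1 = 1 + t)
U(I, k) = 2 + k (U(I, k) = k + (1 + 1) = k + 2 = 2 + k)
(15*18)*U(-1, -5) = (15*18)*(2 - 5) = 270*(-3) = -810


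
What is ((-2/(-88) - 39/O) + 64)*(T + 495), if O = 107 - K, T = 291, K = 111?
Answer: 637839/11 ≈ 57985.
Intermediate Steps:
O = -4 (O = 107 - 1*111 = 107 - 111 = -4)
((-2/(-88) - 39/O) + 64)*(T + 495) = ((-2/(-88) - 39/(-4)) + 64)*(291 + 495) = ((-2*(-1/88) - 39*(-¼)) + 64)*786 = ((1/44 + 39/4) + 64)*786 = (215/22 + 64)*786 = (1623/22)*786 = 637839/11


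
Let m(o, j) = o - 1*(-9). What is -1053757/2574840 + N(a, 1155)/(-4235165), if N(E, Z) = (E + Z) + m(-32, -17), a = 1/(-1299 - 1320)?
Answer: -155943971939441/380798138921112 ≈ -0.40952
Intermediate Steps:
m(o, j) = 9 + o (m(o, j) = o + 9 = 9 + o)
a = -1/2619 (a = 1/(-2619) = -1/2619 ≈ -0.00038183)
N(E, Z) = -23 + E + Z (N(E, Z) = (E + Z) + (9 - 32) = (E + Z) - 23 = -23 + E + Z)
-1053757/2574840 + N(a, 1155)/(-4235165) = -1053757/2574840 + (-23 - 1/2619 + 1155)/(-4235165) = -1053757*1/2574840 + (2964707/2619)*(-1/4235165) = -1053757/2574840 - 2964707/11091897135 = -155943971939441/380798138921112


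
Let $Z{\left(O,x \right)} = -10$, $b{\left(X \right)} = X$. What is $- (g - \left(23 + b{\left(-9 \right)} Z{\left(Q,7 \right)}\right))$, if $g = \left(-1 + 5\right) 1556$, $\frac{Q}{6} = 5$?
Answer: $-6111$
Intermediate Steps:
$Q = 30$ ($Q = 6 \cdot 5 = 30$)
$g = 6224$ ($g = 4 \cdot 1556 = 6224$)
$- (g - \left(23 + b{\left(-9 \right)} Z{\left(Q,7 \right)}\right)) = - (6224 - \left(23 - -90\right)) = - (6224 - \left(23 + 90\right)) = - (6224 - 113) = \left(-1\right) 6111 = -6111$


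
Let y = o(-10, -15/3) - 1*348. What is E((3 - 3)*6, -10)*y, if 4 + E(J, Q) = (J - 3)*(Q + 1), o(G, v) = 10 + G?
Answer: -8004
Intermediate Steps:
E(J, Q) = -4 + (1 + Q)*(-3 + J) (E(J, Q) = -4 + (J - 3)*(Q + 1) = -4 + (-3 + J)*(1 + Q) = -4 + (1 + Q)*(-3 + J))
y = -348 (y = (10 - 10) - 1*348 = 0 - 348 = -348)
E((3 - 3)*6, -10)*y = (-7 + (3 - 3)*6 - 3*(-10) + ((3 - 3)*6)*(-10))*(-348) = (-7 + 0*6 + 30 + (0*6)*(-10))*(-348) = (-7 + 0 + 30 + 0*(-10))*(-348) = (-7 + 0 + 30 + 0)*(-348) = 23*(-348) = -8004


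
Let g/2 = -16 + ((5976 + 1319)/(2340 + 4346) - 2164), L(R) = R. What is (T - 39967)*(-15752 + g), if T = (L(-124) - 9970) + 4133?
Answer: 3087607213288/3343 ≈ 9.2360e+8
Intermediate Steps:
g = -14568185/3343 (g = 2*(-16 + ((5976 + 1319)/(2340 + 4346) - 2164)) = 2*(-16 + (7295/6686 - 2164)) = 2*(-16 - 14461209/6686) = 2*(-14568185/6686) = -14568185/3343 ≈ -4357.8)
T = -5961 (T = (-124 - 9970) + 4133 = -10094 + 4133 = -5961)
(T - 39967)*(-15752 + g) = (-5961 - 39967)*(-15752 - 14568185/3343) = -45928*(-67227121/3343) = 3087607213288/3343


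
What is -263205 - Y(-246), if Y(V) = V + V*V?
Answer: -323475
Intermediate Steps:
Y(V) = V + V**2
-263205 - Y(-246) = -263205 - (-246)*(1 - 246) = -263205 - (-246)*(-245) = -263205 - 1*60270 = -263205 - 60270 = -323475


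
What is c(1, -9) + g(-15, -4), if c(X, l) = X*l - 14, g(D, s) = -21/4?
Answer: -113/4 ≈ -28.250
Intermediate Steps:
g(D, s) = -21/4 (g(D, s) = -21*¼ = -21/4)
c(X, l) = -14 + X*l
c(1, -9) + g(-15, -4) = (-14 + 1*(-9)) - 21/4 = (-14 - 9) - 21/4 = -23 - 21/4 = -113/4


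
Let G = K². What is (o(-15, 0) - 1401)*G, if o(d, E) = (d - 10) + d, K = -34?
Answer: -1665796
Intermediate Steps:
G = 1156 (G = (-34)² = 1156)
o(d, E) = -10 + 2*d (o(d, E) = (-10 + d) + d = -10 + 2*d)
(o(-15, 0) - 1401)*G = ((-10 + 2*(-15)) - 1401)*1156 = ((-10 - 30) - 1401)*1156 = (-40 - 1401)*1156 = -1441*1156 = -1665796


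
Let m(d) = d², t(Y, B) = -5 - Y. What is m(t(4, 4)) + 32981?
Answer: 33062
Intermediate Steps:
m(t(4, 4)) + 32981 = (-5 - 1*4)² + 32981 = (-5 - 4)² + 32981 = (-9)² + 32981 = 81 + 32981 = 33062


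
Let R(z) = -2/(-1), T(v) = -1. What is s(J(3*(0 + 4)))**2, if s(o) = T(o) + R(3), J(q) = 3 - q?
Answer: 1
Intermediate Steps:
R(z) = 2 (R(z) = -2*(-1) = 2)
s(o) = 1 (s(o) = -1 + 2 = 1)
s(J(3*(0 + 4)))**2 = 1**2 = 1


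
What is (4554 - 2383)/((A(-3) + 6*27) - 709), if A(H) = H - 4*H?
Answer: -2171/538 ≈ -4.0353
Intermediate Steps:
A(H) = -3*H
(4554 - 2383)/((A(-3) + 6*27) - 709) = (4554 - 2383)/((-3*(-3) + 6*27) - 709) = 2171/((9 + 162) - 709) = 2171/(171 - 709) = 2171/(-538) = 2171*(-1/538) = -2171/538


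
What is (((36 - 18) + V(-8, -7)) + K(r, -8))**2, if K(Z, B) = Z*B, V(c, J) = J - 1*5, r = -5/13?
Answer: 13924/169 ≈ 82.391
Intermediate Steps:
r = -5/13 (r = -5*1/13 = -5/13 ≈ -0.38462)
V(c, J) = -5 + J (V(c, J) = J - 5 = -5 + J)
K(Z, B) = B*Z
(((36 - 18) + V(-8, -7)) + K(r, -8))**2 = (((36 - 18) + (-5 - 7)) - 8*(-5/13))**2 = ((18 - 12) + 40/13)**2 = (6 + 40/13)**2 = (118/13)**2 = 13924/169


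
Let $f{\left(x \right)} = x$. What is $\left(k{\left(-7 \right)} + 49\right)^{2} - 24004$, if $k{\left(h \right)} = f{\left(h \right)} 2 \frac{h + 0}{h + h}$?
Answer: $-22240$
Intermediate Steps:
$k{\left(h \right)} = h$ ($k{\left(h \right)} = h 2 \frac{h + 0}{h + h} = 2 h \frac{h}{2 h} = 2 h h \frac{1}{2 h} = 2 h \frac{1}{2} = h$)
$\left(k{\left(-7 \right)} + 49\right)^{2} - 24004 = \left(-7 + 49\right)^{2} - 24004 = 42^{2} - 24004 = 1764 - 24004 = -22240$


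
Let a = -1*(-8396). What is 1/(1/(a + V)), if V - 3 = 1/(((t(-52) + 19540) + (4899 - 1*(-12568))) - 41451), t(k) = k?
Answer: 37761903/4496 ≈ 8399.0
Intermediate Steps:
a = 8396
V = 13487/4496 (V = 3 + 1/(((-52 + 19540) + (4899 - 1*(-12568))) - 41451) = 3 + 1/((19488 + (4899 + 12568)) - 41451) = 3 + 1/((19488 + 17467) - 41451) = 3 + 1/(36955 - 41451) = 3 + 1/(-4496) = 3 - 1/4496 = 13487/4496 ≈ 2.9998)
1/(1/(a + V)) = 1/(1/(8396 + 13487/4496)) = 1/(1/(37761903/4496)) = 1/(4496/37761903) = 37761903/4496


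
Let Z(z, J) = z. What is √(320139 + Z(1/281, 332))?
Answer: 2*√6319623965/281 ≈ 565.81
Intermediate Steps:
√(320139 + Z(1/281, 332)) = √(320139 + 1/281) = √(89959060/281) = 2*√6319623965/281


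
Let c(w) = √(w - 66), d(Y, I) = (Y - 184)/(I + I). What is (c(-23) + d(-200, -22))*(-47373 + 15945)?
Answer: -3017088/11 - 31428*I*√89 ≈ -2.7428e+5 - 2.9649e+5*I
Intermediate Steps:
d(Y, I) = (-184 + Y)/(2*I) (d(Y, I) = (-184 + Y)/((2*I)) = (-184 + Y)*(1/(2*I)) = (-184 + Y)/(2*I))
c(w) = √(-66 + w)
(c(-23) + d(-200, -22))*(-47373 + 15945) = (√(-66 - 23) + (½)*(-184 - 200)/(-22))*(-47373 + 15945) = (√(-89) + (½)*(-1/22)*(-384))*(-31428) = (I*√89 + 96/11)*(-31428) = (96/11 + I*√89)*(-31428) = -3017088/11 - 31428*I*√89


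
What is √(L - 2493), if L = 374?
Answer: I*√2119 ≈ 46.033*I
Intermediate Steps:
√(L - 2493) = √(374 - 2493) = √(-2119) = I*√2119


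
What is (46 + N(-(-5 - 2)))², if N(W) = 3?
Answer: 2401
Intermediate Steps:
(46 + N(-(-5 - 2)))² = (46 + 3)² = 49² = 2401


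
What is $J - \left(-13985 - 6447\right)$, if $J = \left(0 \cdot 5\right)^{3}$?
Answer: $20432$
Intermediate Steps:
$J = 0$ ($J = 0^{3} = 0$)
$J - \left(-13985 - 6447\right) = 0 - \left(-13985 - 6447\right) = 0 - -20432 = 0 + 20432 = 20432$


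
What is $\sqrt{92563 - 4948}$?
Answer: $3 \sqrt{9735} \approx 296.0$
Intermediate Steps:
$\sqrt{92563 - 4948} = \sqrt{87615} = 3 \sqrt{9735}$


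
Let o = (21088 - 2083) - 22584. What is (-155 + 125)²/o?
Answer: -300/1193 ≈ -0.25147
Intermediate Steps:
o = -3579 (o = 19005 - 22584 = -3579)
(-155 + 125)²/o = (-155 + 125)²/(-3579) = (-30)²*(-1/3579) = 900*(-1/3579) = -300/1193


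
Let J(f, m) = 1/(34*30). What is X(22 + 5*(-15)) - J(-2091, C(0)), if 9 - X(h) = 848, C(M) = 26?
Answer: -855781/1020 ≈ -839.00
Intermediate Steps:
X(h) = -839 (X(h) = 9 - 1*848 = 9 - 848 = -839)
J(f, m) = 1/1020
X(22 + 5*(-15)) - J(-2091, C(0)) = -839 - 1*1/1020 = -839 - 1/1020 = -855781/1020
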